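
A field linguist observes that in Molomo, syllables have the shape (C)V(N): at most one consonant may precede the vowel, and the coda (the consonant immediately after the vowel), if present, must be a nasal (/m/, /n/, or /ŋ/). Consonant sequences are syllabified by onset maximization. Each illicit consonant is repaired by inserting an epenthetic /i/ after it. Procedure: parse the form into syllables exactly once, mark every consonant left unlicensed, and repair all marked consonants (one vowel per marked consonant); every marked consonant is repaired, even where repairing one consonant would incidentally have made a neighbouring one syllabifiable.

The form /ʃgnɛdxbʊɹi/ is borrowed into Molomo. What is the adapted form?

Under (C)V(N), the unsyllabifiable consonants are /ʃ/, /g/, /d/, /x/ (only a nasal (/m/, /n/, or /ŋ/) is licensed in coda position; onsets are limited to one consonant).
Epenthesis after each stranded consonant: /ʃ/ → /ʃi/, /g/ → /gi/, /d/ → /di/, /x/ → /xi/.

ʃiginɛdixibʊɹi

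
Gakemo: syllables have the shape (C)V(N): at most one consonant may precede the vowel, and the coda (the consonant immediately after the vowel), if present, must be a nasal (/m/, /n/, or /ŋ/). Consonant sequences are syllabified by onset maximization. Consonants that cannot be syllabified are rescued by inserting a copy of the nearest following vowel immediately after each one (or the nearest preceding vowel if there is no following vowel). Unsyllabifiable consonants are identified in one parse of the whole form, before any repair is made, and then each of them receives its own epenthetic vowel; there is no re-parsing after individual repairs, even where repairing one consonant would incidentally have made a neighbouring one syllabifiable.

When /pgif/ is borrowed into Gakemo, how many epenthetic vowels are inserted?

The unsyllabifiable consonants are /p/, /f/; each receives one epenthetic vowel.

2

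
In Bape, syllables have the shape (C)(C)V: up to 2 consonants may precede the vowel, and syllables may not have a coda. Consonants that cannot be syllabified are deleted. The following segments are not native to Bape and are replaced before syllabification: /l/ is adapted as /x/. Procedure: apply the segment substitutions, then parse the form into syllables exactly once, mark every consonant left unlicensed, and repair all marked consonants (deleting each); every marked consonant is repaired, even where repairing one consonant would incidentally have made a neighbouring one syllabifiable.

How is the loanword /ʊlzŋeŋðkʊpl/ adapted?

Substitution: /l/ → /x/, giving /ʊxzŋeŋðkʊpx/.
Under (C)(C)V, the unsyllabifiable consonants are /x/, /ŋ/, /p/, /x/ (no codas are permitted; onsets may contain at most 2 consonants).
Deletion applies to /x/, /ŋ/, /p/, /x/.

ʊzŋeðkʊ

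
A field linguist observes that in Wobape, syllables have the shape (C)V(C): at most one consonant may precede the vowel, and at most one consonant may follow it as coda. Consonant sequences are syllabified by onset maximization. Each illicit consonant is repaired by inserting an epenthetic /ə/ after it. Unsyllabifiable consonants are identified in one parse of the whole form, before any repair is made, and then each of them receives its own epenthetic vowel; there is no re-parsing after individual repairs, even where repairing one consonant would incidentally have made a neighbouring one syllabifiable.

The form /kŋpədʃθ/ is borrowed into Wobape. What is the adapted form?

kəŋəpədʃəθə

The consonants /k/, /ŋ/, /ʃ/, /θ/ cannot be parsed into a legal (C)V(C) syllable (at most one coda consonant is licensed; onsets are limited to one consonant).
Inserting the epenthetic vowel yields /k/ → /kə/, /ŋ/ → /ŋə/, /ʃ/ → /ʃə/, /θ/ → /θə/.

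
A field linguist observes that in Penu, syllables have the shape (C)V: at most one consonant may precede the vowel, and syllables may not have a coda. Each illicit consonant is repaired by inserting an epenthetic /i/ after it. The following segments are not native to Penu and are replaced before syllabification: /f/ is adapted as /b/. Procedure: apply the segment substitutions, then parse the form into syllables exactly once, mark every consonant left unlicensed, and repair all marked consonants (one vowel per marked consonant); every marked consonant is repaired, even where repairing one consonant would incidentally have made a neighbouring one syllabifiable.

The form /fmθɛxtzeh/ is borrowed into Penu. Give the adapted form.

bimiθɛxitizehi

Substitution: /f/ → /b/, giving /bmθɛxtzeh/.
The consonants /b/, /m/, /x/, /t/, /h/ cannot be parsed into a legal (C)V syllable (no codas are permitted; onsets are limited to one consonant).
Inserting the epenthetic vowel yields /b/ → /bi/, /m/ → /mi/, /x/ → /xi/, /t/ → /ti/, /h/ → /hi/.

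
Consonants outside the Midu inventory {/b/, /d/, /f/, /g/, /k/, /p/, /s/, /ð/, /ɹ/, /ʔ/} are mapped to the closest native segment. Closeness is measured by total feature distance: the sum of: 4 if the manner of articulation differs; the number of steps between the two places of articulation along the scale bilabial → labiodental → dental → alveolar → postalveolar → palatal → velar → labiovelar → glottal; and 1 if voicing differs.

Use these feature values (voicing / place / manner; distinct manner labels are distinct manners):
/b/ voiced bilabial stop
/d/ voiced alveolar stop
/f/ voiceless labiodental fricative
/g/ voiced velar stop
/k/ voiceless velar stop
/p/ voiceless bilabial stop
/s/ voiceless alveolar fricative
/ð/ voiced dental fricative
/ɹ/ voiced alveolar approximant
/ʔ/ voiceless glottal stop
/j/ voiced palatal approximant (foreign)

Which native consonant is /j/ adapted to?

ɹ

/ɹ/ is closest: same manner (approximant), place distance 2 (palatal→alveolar), same voicing; total 2. Next closest is /g/ at distance 5.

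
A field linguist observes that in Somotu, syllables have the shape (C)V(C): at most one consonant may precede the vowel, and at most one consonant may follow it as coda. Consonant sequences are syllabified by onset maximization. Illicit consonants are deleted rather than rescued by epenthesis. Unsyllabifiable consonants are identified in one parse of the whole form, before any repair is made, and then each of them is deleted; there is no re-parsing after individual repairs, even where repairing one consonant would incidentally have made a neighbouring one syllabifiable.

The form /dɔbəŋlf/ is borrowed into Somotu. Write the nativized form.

dɔbəŋ

The consonants /l/, /f/ cannot be parsed into a legal (C)V(C) syllable (at most one coda consonant is licensed; onsets are limited to one consonant).
Deleting the stranded consonants removes /l/, /f/.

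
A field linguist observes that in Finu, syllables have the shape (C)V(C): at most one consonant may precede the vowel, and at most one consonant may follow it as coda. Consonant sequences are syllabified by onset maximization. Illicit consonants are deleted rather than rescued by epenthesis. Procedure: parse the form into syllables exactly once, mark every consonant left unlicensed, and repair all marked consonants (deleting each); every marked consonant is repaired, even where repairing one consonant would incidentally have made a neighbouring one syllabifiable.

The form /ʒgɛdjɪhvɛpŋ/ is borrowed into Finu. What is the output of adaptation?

gɛdjɪhvɛp

Syllabifying with onset maximization leaves /ʒ/, /ŋ/ stranded (at most one coda consonant is licensed; onsets are limited to one consonant).
Deleting the stranded consonants removes /ʒ/, /ŋ/.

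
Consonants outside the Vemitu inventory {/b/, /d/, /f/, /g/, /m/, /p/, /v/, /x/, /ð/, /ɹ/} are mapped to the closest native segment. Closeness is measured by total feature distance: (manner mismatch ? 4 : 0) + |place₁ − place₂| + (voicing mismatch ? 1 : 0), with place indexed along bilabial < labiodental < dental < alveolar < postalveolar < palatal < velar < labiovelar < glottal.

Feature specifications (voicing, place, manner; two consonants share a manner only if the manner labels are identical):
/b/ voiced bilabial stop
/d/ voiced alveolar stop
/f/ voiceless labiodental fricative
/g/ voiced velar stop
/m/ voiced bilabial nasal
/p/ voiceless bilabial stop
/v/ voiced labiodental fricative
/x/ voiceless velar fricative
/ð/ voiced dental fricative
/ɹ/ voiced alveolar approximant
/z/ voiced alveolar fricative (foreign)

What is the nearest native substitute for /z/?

/ð/ is closest: same manner (fricative), place distance 1 (alveolar→dental), same voicing; total 1. Next closest is /v/ at distance 2.

ð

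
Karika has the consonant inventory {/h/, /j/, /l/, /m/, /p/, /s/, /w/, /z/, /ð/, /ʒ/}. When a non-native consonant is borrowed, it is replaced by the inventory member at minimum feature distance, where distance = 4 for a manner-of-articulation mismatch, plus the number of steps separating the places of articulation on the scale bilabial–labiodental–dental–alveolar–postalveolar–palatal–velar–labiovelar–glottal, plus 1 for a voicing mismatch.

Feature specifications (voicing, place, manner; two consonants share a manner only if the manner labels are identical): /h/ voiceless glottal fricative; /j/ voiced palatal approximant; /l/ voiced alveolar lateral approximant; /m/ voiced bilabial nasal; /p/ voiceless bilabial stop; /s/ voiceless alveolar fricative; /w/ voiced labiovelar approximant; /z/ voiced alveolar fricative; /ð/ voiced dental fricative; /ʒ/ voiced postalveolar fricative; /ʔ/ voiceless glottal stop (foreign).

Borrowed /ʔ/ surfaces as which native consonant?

h

/h/ is closest: manner differs (stop→fricative, +4), place distance 0 (glottal→glottal), same voicing; total 4. Next closest is /w/ at distance 6.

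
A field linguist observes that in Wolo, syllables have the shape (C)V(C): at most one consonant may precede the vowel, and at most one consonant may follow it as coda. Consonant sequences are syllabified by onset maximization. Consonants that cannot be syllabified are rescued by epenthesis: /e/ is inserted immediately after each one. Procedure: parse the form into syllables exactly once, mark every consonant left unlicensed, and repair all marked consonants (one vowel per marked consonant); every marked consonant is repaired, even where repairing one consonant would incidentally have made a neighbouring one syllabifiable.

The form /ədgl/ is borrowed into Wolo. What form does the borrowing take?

ədgele

Syllabifying with onset maximization leaves /g/, /l/ stranded (at most one coda consonant is licensed; onsets are limited to one consonant).
Epenthesis after each stranded consonant: /g/ → /ge/, /l/ → /le/.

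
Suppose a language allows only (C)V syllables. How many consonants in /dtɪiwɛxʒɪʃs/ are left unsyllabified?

4

Under (C)V, the unsyllabifiable consonants are /d/, /x/, /ʃ/, /s/ (no codas are permitted; onsets are limited to one consonant).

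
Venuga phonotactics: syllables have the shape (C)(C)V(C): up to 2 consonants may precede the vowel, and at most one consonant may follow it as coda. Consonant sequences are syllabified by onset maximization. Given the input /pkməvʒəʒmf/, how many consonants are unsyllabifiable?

3

Under (C)(C)V(C), the unsyllabifiable consonants are /p/, /m/, /f/ (at most one coda consonant is licensed; onsets may contain at most 2 consonants).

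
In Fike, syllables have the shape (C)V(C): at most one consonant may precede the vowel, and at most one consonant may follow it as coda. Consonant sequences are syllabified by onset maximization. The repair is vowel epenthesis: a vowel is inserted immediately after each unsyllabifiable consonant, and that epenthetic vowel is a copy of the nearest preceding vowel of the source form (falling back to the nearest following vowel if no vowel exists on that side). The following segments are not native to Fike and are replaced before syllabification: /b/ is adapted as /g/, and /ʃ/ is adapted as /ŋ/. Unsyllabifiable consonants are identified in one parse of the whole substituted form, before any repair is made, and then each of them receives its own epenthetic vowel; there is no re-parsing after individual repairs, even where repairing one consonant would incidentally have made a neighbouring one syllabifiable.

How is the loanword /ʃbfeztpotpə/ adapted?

Substitution: /ʃ/ → /ŋ/, /b/ → /g/, giving /ŋgfeztpotpə/.
Syllabifying with onset maximization leaves /ŋ/, /g/, /t/ stranded (at most one coda consonant is licensed; onsets are limited to one consonant).
Inserting the epenthetic vowel yields /ŋ/ → /ŋe/, /g/ → /ge/, /t/ → /te/.

ŋegefeztepotpə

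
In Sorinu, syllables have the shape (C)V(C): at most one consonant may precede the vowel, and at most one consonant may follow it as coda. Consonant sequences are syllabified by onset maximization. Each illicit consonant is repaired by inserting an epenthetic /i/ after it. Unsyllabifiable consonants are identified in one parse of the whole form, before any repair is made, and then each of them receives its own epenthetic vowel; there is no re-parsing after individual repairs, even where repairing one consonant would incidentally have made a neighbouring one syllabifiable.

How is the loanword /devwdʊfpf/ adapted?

devwidʊfpifi

The consonants /w/, /p/, /f/ cannot be parsed into a legal (C)V(C) syllable (at most one coda consonant is licensed; onsets are limited to one consonant).
Inserting the epenthetic vowel yields /w/ → /wi/, /p/ → /pi/, /f/ → /fi/.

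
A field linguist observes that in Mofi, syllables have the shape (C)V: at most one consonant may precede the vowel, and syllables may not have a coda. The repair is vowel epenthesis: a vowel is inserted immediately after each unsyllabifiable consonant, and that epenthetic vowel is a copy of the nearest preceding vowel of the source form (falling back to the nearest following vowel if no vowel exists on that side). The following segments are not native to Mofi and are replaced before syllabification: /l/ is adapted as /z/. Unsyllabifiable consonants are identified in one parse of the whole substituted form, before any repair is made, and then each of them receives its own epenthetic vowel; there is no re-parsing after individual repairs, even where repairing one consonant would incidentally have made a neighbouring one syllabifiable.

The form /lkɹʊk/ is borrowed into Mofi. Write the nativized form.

zʊkʊɹʊkʊ

Substitution: /l/ → /z/, giving /zkɹʊk/.
Under (C)V, the unsyllabifiable consonants are /z/, /k/, /k/ (no codas are permitted; onsets are limited to one consonant).
Each unlicensed consonant becomes the onset of a new syllable: /z/ → /zʊ/, /k/ → /kʊ/, /k/ → /kʊ/.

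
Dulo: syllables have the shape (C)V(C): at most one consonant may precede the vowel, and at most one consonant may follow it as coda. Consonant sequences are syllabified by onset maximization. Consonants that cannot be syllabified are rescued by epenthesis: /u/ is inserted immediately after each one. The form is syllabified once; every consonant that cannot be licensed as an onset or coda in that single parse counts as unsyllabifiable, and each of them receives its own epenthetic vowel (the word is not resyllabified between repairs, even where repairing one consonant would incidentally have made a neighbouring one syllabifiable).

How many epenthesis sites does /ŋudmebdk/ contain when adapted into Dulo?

The unsyllabifiable consonants are /d/, /k/; each receives one epenthetic vowel.

2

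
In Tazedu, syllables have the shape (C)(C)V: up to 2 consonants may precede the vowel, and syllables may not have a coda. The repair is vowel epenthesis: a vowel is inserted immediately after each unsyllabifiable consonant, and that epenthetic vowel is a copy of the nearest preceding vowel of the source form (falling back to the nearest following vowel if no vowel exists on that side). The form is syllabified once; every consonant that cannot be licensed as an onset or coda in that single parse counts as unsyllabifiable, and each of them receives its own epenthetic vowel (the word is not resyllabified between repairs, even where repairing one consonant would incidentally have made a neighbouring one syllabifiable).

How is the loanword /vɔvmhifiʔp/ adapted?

vɔvɔmhifiʔipi

Under (C)(C)V, the unsyllabifiable consonants are /v/, /ʔ/, /p/ (no codas are permitted; onsets may contain at most 2 consonants).
Each unlicensed consonant becomes the onset of a new syllable: /v/ → /vɔ/, /ʔ/ → /ʔi/, /p/ → /pi/.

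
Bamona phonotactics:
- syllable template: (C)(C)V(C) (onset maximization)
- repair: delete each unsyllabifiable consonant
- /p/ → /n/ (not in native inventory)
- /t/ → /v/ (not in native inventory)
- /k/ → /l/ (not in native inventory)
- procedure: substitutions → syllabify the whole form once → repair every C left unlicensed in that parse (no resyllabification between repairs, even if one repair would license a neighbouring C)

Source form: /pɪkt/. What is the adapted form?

nɪl

Substitution: /p/ → /n/, /k/ → /l/, /t/ → /v/, giving /nɪlv/.
The consonants /v/ cannot be parsed into a legal (C)(C)V(C) syllable (at most one coda consonant is licensed; onsets may contain at most 2 consonants).
Deleting the stranded consonants removes /v/.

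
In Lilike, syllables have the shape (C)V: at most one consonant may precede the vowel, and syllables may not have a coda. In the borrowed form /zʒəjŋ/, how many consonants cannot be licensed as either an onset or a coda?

The consonants /z/, /j/, /ŋ/ cannot be parsed into a legal (C)V syllable (no codas are permitted; onsets are limited to one consonant).

3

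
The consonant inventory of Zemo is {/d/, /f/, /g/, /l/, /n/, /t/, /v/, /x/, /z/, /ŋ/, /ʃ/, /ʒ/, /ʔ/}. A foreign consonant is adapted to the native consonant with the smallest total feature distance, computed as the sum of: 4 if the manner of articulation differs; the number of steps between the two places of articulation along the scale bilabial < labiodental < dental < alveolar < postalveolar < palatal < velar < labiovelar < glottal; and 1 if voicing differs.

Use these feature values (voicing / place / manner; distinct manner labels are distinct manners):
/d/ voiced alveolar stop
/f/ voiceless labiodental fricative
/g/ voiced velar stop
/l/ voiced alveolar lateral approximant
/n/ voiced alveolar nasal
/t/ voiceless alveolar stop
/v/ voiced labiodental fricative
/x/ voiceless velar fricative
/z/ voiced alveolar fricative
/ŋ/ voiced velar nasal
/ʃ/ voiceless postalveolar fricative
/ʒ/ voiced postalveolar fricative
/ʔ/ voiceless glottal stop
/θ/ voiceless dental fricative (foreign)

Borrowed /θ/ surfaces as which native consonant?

f

/f/ is closest: same manner (fricative), place distance 1 (dental→labiodental), same voicing; total 1. Next closest is /v/ at distance 2.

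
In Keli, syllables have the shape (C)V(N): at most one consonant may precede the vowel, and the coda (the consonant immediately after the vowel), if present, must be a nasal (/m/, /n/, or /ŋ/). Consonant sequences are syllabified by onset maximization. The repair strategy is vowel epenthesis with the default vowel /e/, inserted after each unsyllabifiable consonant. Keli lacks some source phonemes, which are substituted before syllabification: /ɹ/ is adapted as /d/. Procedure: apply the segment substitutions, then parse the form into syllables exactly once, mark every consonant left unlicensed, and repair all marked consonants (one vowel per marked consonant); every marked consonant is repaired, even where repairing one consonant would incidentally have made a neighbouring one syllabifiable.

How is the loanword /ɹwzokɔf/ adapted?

dewezokɔfe

Substitution: /ɹ/ → /d/, giving /dwzokɔf/.
Syllabifying with onset maximization leaves /d/, /w/, /f/ stranded (only a nasal (/m/, /n/, or /ŋ/) is licensed in coda position; onsets are limited to one consonant).
Epenthesis after each stranded consonant: /d/ → /de/, /w/ → /we/, /f/ → /fe/.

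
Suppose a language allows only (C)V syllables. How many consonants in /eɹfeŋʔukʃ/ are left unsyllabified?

4

Syllabifying with onset maximization leaves /ɹ/, /ŋ/, /k/, /ʃ/ stranded (no codas are permitted; onsets are limited to one consonant).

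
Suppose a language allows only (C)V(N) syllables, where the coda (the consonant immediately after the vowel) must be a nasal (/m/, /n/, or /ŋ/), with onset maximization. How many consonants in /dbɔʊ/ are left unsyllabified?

1

Under (C)V(N), the unsyllabifiable consonants are /d/ (only a nasal (/m/, /n/, or /ŋ/) is licensed in coda position; onsets are limited to one consonant).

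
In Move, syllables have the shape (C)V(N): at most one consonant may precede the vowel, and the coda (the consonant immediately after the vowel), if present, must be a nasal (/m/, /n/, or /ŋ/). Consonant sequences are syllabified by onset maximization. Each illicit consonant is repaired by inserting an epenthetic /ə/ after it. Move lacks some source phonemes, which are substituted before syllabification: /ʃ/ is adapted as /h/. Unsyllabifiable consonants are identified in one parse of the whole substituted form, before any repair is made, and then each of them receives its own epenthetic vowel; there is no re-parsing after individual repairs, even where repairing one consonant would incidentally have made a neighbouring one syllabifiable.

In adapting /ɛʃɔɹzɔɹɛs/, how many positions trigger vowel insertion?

2

After substitution the input is /ɛhɔɹzɔɹɛs/.
The unsyllabifiable consonants are /ɹ/, /s/; each receives one epenthetic vowel.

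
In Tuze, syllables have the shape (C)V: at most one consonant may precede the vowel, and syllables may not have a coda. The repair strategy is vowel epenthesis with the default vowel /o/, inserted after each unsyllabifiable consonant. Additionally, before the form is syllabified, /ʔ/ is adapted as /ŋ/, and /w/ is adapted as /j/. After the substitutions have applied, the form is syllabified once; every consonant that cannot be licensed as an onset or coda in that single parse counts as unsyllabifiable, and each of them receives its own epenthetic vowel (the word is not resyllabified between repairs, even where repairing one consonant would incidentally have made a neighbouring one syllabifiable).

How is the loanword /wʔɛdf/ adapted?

Substitution: /w/ → /j/, /ʔ/ → /ŋ/, giving /jŋɛdf/.
Syllabifying with onset maximization leaves /j/, /d/, /f/ stranded (no codas are permitted; onsets are limited to one consonant).
Each unlicensed consonant becomes the onset of a new syllable: /j/ → /jo/, /d/ → /do/, /f/ → /fo/.

joŋɛdofo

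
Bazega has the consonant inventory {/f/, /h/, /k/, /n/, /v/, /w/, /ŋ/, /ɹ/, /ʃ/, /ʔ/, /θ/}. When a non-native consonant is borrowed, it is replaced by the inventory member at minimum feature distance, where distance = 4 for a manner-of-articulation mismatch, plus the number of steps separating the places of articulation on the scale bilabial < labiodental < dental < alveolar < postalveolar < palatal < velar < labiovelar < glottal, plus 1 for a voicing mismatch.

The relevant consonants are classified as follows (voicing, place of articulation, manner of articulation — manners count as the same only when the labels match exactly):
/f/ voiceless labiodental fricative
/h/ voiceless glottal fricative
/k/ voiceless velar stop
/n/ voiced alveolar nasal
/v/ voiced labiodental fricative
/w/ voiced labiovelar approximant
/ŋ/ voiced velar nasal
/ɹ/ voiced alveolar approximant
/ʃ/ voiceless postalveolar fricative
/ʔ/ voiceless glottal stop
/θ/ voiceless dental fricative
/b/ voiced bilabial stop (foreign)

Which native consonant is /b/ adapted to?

/v/ is closest: manner differs (stop→fricative, +4), place distance 1 (bilabial→labiodental), same voicing; total 5. Next closest is /f/ at distance 6.

v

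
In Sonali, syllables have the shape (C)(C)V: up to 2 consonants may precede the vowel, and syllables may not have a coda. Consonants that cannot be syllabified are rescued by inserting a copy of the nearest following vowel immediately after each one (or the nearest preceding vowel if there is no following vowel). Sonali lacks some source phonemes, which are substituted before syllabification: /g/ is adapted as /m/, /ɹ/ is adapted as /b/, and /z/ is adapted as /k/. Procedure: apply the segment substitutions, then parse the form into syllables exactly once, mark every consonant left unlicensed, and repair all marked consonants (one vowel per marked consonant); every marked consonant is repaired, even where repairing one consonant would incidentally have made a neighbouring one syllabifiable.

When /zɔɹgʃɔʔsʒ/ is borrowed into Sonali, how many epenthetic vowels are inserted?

4

After substitution the input is /kɔbmʃɔʔsʒ/.
The unsyllabifiable consonants are /b/, /ʔ/, /s/, /ʒ/; each receives one epenthetic vowel.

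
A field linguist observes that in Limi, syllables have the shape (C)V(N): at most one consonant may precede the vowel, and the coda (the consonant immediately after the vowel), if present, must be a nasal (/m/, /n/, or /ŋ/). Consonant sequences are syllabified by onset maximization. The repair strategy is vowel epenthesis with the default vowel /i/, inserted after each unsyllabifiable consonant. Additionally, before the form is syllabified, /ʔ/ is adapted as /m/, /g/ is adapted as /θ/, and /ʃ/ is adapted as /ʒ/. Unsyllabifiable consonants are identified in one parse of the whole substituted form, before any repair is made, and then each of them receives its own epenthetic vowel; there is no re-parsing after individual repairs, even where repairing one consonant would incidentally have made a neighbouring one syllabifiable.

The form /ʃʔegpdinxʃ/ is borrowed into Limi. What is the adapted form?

ʒimeθipidinxiʒi

Substitution: /ʃ/ → /ʒ/, /ʔ/ → /m/, /g/ → /θ/, giving /ʒmeθpdinxʒ/.
Under (C)V(N), the unsyllabifiable consonants are /ʒ/, /θ/, /p/, /x/, /ʒ/ (only a nasal (/m/, /n/, or /ŋ/) is licensed in coda position; onsets are limited to one consonant).
Each unlicensed consonant becomes the onset of a new syllable: /ʒ/ → /ʒi/, /θ/ → /θi/, /p/ → /pi/, /x/ → /xi/, /ʒ/ → /ʒi/.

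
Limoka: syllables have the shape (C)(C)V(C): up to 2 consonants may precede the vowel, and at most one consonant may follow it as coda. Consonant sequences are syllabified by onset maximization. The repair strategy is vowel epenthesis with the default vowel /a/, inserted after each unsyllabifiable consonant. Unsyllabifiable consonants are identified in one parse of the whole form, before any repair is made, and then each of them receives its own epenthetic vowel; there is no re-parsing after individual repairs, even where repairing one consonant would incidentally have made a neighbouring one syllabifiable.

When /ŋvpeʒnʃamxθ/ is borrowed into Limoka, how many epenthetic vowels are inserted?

The unsyllabifiable consonants are /ŋ/, /x/, /θ/; each receives one epenthetic vowel.

3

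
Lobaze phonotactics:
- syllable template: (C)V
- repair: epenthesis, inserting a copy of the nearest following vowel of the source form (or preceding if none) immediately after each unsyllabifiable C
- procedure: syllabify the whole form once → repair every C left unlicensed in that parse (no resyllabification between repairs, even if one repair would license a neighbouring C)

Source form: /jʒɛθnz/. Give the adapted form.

Syllabifying with onset maximization leaves /j/, /θ/, /n/, /z/ stranded (no codas are permitted; onsets are limited to one consonant).
Epenthesis after each stranded consonant: /j/ → /jɛ/, /θ/ → /θɛ/, /n/ → /nɛ/, /z/ → /zɛ/.

jɛʒɛθɛnɛzɛ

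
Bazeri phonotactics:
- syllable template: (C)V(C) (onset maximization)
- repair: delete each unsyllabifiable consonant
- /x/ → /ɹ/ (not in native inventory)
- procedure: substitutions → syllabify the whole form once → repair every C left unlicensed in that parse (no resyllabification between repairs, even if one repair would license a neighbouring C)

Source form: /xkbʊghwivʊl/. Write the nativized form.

Substitution: /x/ → /ɹ/, giving /ɹkbʊghwivʊl/.
Syllabifying with onset maximization leaves /ɹ/, /k/, /h/ stranded (at most one coda consonant is licensed; onsets are limited to one consonant).
Deletion applies to /ɹ/, /k/, /h/.

bʊgwivʊl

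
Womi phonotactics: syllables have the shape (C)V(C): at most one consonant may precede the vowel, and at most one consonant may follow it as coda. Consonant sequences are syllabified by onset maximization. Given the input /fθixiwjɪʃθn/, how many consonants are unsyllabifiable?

Under (C)V(C), the unsyllabifiable consonants are /f/, /θ/, /n/ (at most one coda consonant is licensed; onsets are limited to one consonant).

3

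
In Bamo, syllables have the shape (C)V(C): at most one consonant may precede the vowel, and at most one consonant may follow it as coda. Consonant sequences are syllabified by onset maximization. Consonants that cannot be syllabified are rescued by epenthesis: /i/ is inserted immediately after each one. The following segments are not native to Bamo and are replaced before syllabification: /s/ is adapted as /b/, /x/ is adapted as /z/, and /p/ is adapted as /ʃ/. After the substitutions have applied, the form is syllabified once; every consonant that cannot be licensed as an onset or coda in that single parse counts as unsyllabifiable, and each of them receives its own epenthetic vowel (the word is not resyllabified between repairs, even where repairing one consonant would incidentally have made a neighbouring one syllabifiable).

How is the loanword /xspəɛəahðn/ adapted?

zibiʃəɛəahðini

Substitution: /x/ → /z/, /s/ → /b/, /p/ → /ʃ/, giving /zbʃəɛəahðn/.
Syllabifying with onset maximization leaves /z/, /b/, /ð/, /n/ stranded (at most one coda consonant is licensed; onsets are limited to one consonant).
Inserting the epenthetic vowel yields /z/ → /zi/, /b/ → /bi/, /ð/ → /ði/, /n/ → /ni/.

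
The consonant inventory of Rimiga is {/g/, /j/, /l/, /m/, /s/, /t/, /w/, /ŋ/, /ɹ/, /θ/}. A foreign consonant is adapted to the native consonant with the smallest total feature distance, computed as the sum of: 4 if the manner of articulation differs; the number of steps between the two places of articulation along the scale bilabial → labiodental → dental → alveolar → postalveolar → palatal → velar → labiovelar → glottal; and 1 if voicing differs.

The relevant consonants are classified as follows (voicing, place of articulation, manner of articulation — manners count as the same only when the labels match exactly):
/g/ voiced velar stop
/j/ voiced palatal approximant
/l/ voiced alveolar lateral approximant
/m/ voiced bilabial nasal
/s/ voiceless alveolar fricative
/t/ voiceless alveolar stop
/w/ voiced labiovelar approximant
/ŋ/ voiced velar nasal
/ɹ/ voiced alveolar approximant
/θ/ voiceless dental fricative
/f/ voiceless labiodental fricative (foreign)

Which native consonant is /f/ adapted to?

/θ/ is closest: same manner (fricative), place distance 1 (labiodental→dental), same voicing; total 1. Next closest is /s/ at distance 2.

θ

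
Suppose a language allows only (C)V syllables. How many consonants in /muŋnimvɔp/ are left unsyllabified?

The consonants /ŋ/, /m/, /p/ cannot be parsed into a legal (C)V syllable (no codas are permitted; onsets are limited to one consonant).

3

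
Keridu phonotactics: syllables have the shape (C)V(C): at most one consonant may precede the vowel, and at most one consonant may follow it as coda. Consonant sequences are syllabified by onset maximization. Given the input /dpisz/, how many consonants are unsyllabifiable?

Under (C)V(C), the unsyllabifiable consonants are /d/, /z/ (at most one coda consonant is licensed; onsets are limited to one consonant).

2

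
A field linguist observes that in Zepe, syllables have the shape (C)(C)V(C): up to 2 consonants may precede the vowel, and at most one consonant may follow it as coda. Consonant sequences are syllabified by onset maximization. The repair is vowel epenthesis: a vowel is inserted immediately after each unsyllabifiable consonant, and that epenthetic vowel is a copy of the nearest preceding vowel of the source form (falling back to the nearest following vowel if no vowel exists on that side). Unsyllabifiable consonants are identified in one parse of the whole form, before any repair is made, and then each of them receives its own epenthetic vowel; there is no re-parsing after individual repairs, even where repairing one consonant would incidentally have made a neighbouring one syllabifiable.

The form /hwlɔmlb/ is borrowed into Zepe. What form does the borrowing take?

hɔwlɔmlɔbɔ

Under (C)(C)V(C), the unsyllabifiable consonants are /h/, /l/, /b/ (at most one coda consonant is licensed; onsets may contain at most 2 consonants).
Each unlicensed consonant becomes the onset of a new syllable: /h/ → /hɔ/, /l/ → /lɔ/, /b/ → /bɔ/.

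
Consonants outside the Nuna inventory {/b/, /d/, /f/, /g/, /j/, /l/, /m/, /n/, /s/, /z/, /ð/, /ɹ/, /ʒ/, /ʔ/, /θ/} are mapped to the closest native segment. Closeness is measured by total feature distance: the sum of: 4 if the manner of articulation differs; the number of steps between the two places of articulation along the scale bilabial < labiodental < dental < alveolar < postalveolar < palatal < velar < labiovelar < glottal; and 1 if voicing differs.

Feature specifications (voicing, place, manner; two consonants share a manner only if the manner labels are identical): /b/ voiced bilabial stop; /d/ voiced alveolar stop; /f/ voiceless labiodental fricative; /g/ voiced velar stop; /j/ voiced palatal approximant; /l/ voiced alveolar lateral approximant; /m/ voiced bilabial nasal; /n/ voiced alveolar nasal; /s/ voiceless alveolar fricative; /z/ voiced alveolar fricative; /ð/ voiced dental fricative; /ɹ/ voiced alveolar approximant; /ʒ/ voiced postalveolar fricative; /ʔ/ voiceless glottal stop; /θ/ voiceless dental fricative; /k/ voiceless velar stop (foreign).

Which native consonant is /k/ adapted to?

/g/ is closest: same manner (stop), place distance 0 (velar→velar), voicing differs (+1); total 1. Next closest is /ʔ/ at distance 2.

g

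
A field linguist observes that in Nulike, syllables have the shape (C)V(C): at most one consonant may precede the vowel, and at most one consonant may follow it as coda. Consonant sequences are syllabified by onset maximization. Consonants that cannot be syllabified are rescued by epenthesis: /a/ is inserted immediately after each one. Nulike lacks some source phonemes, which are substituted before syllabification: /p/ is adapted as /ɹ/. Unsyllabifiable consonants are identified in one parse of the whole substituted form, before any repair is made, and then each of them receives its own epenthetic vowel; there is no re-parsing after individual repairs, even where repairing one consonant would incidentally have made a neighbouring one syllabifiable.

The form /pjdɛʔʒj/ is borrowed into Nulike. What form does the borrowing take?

ɹajadɛʔʒaja

Substitution: /p/ → /ɹ/, giving /ɹjdɛʔʒj/.
Syllabifying with onset maximization leaves /ɹ/, /j/, /ʒ/, /j/ stranded (at most one coda consonant is licensed; onsets are limited to one consonant).
Inserting the epenthetic vowel yields /ɹ/ → /ɹa/, /j/ → /ja/, /ʒ/ → /ʒa/, /j/ → /ja/.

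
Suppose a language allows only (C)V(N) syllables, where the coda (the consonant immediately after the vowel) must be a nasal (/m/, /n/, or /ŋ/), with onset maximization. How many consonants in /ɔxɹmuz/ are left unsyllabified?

Under (C)V(N), the unsyllabifiable consonants are /x/, /ɹ/, /z/ (only a nasal (/m/, /n/, or /ŋ/) is licensed in coda position; onsets are limited to one consonant).

3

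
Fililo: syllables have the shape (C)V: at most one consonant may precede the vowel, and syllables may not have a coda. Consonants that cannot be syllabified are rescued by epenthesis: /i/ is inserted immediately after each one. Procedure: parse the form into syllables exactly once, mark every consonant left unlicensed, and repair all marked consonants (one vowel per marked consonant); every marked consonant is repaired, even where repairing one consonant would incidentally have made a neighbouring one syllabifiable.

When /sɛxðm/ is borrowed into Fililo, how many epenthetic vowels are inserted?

3

The unsyllabifiable consonants are /x/, /ð/, /m/; each receives one epenthetic vowel.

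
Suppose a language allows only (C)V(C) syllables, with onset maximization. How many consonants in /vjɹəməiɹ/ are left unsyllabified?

The consonants /v/, /j/ cannot be parsed into a legal (C)V(C) syllable (at most one coda consonant is licensed; onsets are limited to one consonant).

2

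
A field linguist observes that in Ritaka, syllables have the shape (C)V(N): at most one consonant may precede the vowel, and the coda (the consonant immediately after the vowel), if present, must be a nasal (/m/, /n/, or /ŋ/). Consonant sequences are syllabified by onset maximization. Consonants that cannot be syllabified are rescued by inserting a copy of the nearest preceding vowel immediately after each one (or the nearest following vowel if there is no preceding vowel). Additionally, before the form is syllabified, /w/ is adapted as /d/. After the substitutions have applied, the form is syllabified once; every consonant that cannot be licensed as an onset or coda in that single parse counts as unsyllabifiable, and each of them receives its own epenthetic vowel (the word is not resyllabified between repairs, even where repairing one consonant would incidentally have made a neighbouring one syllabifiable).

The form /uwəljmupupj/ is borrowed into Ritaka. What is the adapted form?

udələjəmupupuju

Substitution: /w/ → /d/, giving /udəljmupupj/.
The consonants /l/, /j/, /p/, /j/ cannot be parsed into a legal (C)V(N) syllable (only a nasal (/m/, /n/, or /ŋ/) is licensed in coda position; onsets are limited to one consonant).
Each unlicensed consonant becomes the onset of a new syllable: /l/ → /lə/, /j/ → /jə/, /p/ → /pu/, /j/ → /ju/.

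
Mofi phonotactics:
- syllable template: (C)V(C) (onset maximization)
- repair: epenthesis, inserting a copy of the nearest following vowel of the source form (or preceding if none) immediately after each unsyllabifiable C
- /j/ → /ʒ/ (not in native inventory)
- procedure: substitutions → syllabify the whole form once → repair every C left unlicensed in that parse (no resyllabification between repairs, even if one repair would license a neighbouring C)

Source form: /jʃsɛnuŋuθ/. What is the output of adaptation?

Substitution: /j/ → /ʒ/, giving /ʒʃsɛnuŋuθ/.
Syllabifying with onset maximization leaves /ʒ/, /ʃ/ stranded (at most one coda consonant is licensed; onsets are limited to one consonant).
Epenthesis after each stranded consonant: /ʒ/ → /ʒɛ/, /ʃ/ → /ʃɛ/.

ʒɛʃɛsɛnuŋuθ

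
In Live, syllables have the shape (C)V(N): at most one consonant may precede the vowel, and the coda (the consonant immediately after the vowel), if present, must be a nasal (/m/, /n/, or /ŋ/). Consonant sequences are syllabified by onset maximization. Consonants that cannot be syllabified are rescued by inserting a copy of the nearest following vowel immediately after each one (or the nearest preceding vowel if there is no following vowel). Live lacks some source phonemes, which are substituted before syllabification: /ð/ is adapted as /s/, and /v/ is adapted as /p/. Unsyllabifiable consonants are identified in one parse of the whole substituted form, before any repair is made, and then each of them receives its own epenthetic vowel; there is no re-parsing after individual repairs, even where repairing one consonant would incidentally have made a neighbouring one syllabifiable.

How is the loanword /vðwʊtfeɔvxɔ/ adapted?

pʊsʊwʊtefeɔpɔxɔ

Substitution: /v/ → /p/, /ð/ → /s/, giving /pswʊtfeɔpxɔ/.
Syllabifying with onset maximization leaves /p/, /s/, /t/, /p/ stranded (only a nasal (/m/, /n/, or /ŋ/) is licensed in coda position; onsets are limited to one consonant).
Each unlicensed consonant becomes the onset of a new syllable: /p/ → /pʊ/, /s/ → /sʊ/, /t/ → /te/, /p/ → /pɔ/.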